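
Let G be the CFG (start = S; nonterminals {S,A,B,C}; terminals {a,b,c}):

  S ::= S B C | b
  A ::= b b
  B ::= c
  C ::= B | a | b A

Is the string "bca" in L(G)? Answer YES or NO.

CNF form of G:
  S -> S X1 | b
  A -> T0 T0
  B -> c
  C -> T0 A | a | c
  T0 -> b
  X1 -> B C

Fill CYK table bottom-up:
  T[0,0] 'b' = {S,T0}  orig:{S}
  T[1,1] 'c' = {B,C}
  T[2,2] 'a' = {C}
  T[0,1] 'bc' = ∅
  T[1,2] 'ca' = {X1}  orig:{}
  T[0,2] 'bca' = {S}

S ∈ T[0,2] ⇒ YES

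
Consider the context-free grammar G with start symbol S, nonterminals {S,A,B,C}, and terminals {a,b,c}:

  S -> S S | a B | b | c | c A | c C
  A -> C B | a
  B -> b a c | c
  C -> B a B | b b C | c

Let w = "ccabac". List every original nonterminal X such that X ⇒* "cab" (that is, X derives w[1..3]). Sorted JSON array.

Convert to CNF:
  S -> S S | T1 B | T2 A | T2 C | b | c
  A -> C B | a
  B -> T0 X3 | c
  C -> B X4 | T0 X5 | c
  T0 -> b
  T1 -> a
  T2 -> c
  X3 -> T1 T2
  X4 -> T1 B
  X5 -> T0 C

Fill CYK table bottom-up — only the sub-triangle for w[1..3]:
  cell(1,1) c: {B,C,S,T2}  orig:{B,C,S}
  cell(2,2) a: {A,T1}  orig:{A}
  cell(3,3) b: {S,T0}  orig:{S}
  cell(1,2) ca: {S}
  cell(2,3) ab: ∅
  cell(1,3) cab: {S}

Original NTs in T[1,3] deriving "cab": ["S"]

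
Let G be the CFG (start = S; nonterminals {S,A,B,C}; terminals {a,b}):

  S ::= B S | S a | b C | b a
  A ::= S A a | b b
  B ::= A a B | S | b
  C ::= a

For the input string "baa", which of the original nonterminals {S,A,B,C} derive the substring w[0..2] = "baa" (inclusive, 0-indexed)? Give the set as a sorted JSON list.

Convert to CNF:
  S -> B S | S T0 | T1 C | T1 T0
  A -> S X2 | T1 T1
  B -> A X3 | B S | S T0 | T1 C | T1 T0 | b
  C -> a
  T0 -> a
  T1 -> b
  X2 -> A T0
  X3 -> T0 B

CYK fill, restricted to cells inside w[0..2]:
  T[0,0] 'b' = {B,T1}  orig:{B}
  T[1,1] 'a' = {C,T0}  orig:{C}
  T[2,2] 'a' = {C,T0}  orig:{C}
  T[0,1] 'ba' = {B,S}
  T[1,2] 'aa' = ∅
  T[0,2] 'baa' = {B,S}

Original NTs in T[0,2] deriving "baa": ["B", "S"]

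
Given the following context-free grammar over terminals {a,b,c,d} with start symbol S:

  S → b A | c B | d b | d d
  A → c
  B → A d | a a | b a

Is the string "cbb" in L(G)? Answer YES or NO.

Convert to CNF:
  S -> T0 T0 | T0 T2 | T2 A | T3 B
  A -> c
  B -> A T0 | T1 T1 | T2 T1
  T0 -> d
  T1 -> a
  T2 -> b
  T3 -> c

CYK table (by increasing span):
  T[0,0] 'c' = {A,T3}  orig:{A}
  T[1,1] 'b' = {T2}  orig:{}
  T[2,2] 'b' = {T2}  orig:{}
  T[0,1] 'cb' = ∅
  T[1,2] 'bb' = ∅
  T[0,2] 'cbb' = ∅

S ∉ T[0,2] ⇒ NO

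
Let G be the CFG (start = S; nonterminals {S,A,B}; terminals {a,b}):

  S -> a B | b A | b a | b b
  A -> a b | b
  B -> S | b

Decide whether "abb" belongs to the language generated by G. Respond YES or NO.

CNF form of G:
  S -> T0 B | T1 A | T1 T0 | T1 T1
  A -> T0 T1 | b
  B -> T0 B | T1 A | T1 T0 | T1 T1 | b
  T0 -> a
  T1 -> b

CYK fill:
  T[0,0] 'a' = {T0}  orig:{}
  T[1,1] 'b' = {A,B,T1}  orig:{A,B}
  T[2,2] 'b' = {A,B,T1}  orig:{A,B}
  T[0,1] 'ab' = {A,B,S}
  T[1,2] 'bb' = {B,S}
  T[0,2] 'abb' = {B,S}

S ∈ T[0,2] ⇒ YES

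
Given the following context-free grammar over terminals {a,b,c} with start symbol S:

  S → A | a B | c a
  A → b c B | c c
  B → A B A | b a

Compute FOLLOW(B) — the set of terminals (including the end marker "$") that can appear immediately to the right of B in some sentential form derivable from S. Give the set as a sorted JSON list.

FIRST sets, iterate to fixpoint:
iter 1:
  A via A→b c B: +{b}
  A via A→c c: +{c}
  B via B→A B A: +{b,c}
  S via S→A: +{b,c}
  S via S→a B: +{a}
  S: {a,b,c}  A: {b,c}  B: {b,c}
iter 2: — fixpoint
  S: {a,b,c}  A: {b,c}  B: {b,c}

FOLLOW sets:
FOLLOW(S) := {$}
pass 1:
  B→A B A: FOLLOW(A) ⊇ FIRST(B) = {b,c}; new: +{b,c}
  B→A B A: FOLLOW(B) ⊇ FIRST(A) = {b,c}; new: +{b,c}
  S→A: FOLLOW(A) ⊇ FOLLOW(S) ⊇ {$}; new: +{$}
  S→a B: FOLLOW(B) ⊇ FOLLOW(S) ⊇ {$}; new: +{$}
  S: {$}  A: {$,b,c}  B: {$,b,c}
pass 2: — fixpoint
  S: {$}  A: {$,b,c}  B: {$,b,c}

FOLLOW(B) = ["$", "b", "c"]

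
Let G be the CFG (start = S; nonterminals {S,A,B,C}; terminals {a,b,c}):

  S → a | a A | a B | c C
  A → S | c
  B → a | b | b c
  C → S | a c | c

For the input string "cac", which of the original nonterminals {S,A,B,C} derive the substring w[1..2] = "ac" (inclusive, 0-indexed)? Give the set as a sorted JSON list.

CNF form of G:
  S -> T0 A | T0 B | T1 C | a
  A -> T0 A | T0 B | T1 C | a | c
  B -> T2 T1 | a | b
  C -> T0 A | T0 B | T0 T1 | T1 C | a | c
  T0 -> a
  T1 -> c
  T2 -> b

CYK table (by increasing span), restricted to cells inside w[1..2]:
  cell(1,1) a: {A,B,C,S,T0}  orig:{A,B,C,S}
  cell(2,2) c: {A,C,T1}  orig:{A,C}
  cell(1,2) ac: {A,C,S}

Original NTs in T[1,2] deriving "ac": ["A", "C", "S"]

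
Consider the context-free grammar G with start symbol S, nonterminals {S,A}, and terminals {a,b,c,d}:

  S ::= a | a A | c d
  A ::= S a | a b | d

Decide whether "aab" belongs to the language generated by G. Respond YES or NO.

Convert to CNF:
  S -> T0 A | T2 T3 | a
  A -> S T0 | T0 T1 | d
  T0 -> a
  T1 -> b
  T2 -> c
  T3 -> d

CYK table (by increasing span):
  T[0,0] 'a' = {S,T0}  orig:{S}
  T[1,1] 'a' = {S,T0}  orig:{S}
  T[2,2] 'b' = {T1}  orig:{}
  T[0,1] 'aa' = {A}
  T[1,2] 'ab' = {A}
  T[0,2] 'aab' = {S}

S ∈ T[0,2] ⇒ YES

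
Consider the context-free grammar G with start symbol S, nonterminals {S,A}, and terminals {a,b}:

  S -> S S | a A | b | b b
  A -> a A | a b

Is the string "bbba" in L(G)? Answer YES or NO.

Convert to CNF:
  S -> S S | T0 A | T1 T1 | b
  A -> T0 A | T0 T1
  T0 -> a
  T1 -> b

CYK fill:
  T[0,0] 'b' = {S,T1}  orig:{S}
  T[1,1] 'b' = {S,T1}  orig:{S}
  T[2,2] 'b' = {S,T1}  orig:{S}
  T[3,3] 'a' = {T0}  orig:{}
  T[0,1] 'bb' = {S}
  T[1,2] 'bb' = {S}
  T[2,3] 'ba' = ∅
  T[0,2] 'bbb' = {S}
  T[1,3] 'bba' = ∅
  T[0,3] 'bbba' = ∅

S ∉ T[0,3] ⇒ NO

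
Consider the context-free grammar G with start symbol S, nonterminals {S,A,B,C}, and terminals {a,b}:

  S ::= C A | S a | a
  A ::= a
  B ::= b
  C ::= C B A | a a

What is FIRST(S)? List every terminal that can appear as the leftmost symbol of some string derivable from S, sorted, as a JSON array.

FIRST sets, iterate to fixpoint:
round 1:
  A via A→a: +{a}
  B via B→b: +{b}
  C via C→a a: +{a}
  S via S→C A: +{a}
  FIRST[S]={a}  FIRST[A]={a}  FIRST[B]={b}  FIRST[C]={a}
round 2: done
  FIRST[S]={a}  FIRST[A]={a}  FIRST[B]={b}  FIRST[C]={a}

FIRST(S) = ["a"]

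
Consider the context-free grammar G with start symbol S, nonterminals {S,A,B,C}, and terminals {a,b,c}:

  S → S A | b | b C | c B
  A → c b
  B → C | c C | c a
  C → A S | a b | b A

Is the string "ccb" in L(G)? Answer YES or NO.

CNF form of G:
  S -> S A | T0 B | T1 C | b
  A -> T0 T1
  B -> A S | T0 C | T0 T2 | T1 A | T2 T1
  C -> A S | T1 A | T2 T1
  T0 -> c
  T1 -> b
  T2 -> a

CYK fill:
  cell(0,0) c: {T0}  orig:{}
  cell(1,1) c: {T0}  orig:{}
  cell(2,2) b: {S,T1}  orig:{S}
  cell(0,1) cc: ∅
  cell(1,2) cb: {A}
  cell(0,2) ccb: ∅

S ∉ T[0,2] ⇒ NO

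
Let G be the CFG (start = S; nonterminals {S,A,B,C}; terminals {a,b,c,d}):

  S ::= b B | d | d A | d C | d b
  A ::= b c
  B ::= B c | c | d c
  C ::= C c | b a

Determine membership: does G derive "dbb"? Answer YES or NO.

CNF form of G:
  S -> T0 B | T2 A | T2 C | T2 T0 | d
  A -> T0 T1
  B -> B T1 | T2 T1 | c
  C -> C T1 | T0 T3
  T0 -> b
  T1 -> c
  T2 -> d
  T3 -> a

Fill CYK table bottom-up:
  cell(0,0) d: {S,T2}  orig:{S}
  cell(1,1) b: {T0}  orig:{}
  cell(2,2) b: {T0}  orig:{}
  cell(0,1) db: {S}
  cell(1,2) bb: ∅
  cell(0,2) dbb: ∅

S ∉ T[0,2] ⇒ NO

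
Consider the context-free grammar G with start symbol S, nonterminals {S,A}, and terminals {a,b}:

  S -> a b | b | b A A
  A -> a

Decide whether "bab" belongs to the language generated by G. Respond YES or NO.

Convert to CNF:
  S -> T0 T1 | T1 X2 | b
  A -> a
  T0 -> a
  T1 -> b
  X2 -> A A

Fill CYK table bottom-up:
  [0..0]={S,T1}  "b"  orig:{S}
  [1..1]={A,T0}  "a"  orig:{A}
  [2..2]={S,T1}  "b"  orig:{S}
  [0..1]=∅  "ba"
  [1..2]={S}  "ab"
  [0..2]=∅  "bab"

S ∉ T[0,2] ⇒ NO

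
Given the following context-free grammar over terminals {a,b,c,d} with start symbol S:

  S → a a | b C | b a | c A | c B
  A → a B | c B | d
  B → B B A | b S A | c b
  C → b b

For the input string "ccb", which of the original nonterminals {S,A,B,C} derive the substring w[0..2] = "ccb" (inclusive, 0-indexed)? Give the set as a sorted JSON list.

CNF form of G:
  S -> T0 T0 | T1 A | T1 B | T2 C | T2 T0
  A -> T0 B | T1 B | d
  B -> B X3 | T1 T2 | T2 X4
  C -> T2 T2
  T0 -> a
  T1 -> c
  T2 -> b
  X3 -> B A
  X4 -> S A

CYK table (by increasing span), restricted to cells inside w[0..2]:
  [0..0]={T1}  "c"  orig:{}
  [1..1]={T1}  "c"  orig:{}
  [2..2]={T2}  "b"  orig:{}
  [0..1]=∅  "cc"
  [1..2]={B}  "cb"
  [0..2]={A,S}  "ccb"

Original NTs in T[0,2] deriving "ccb": ["A", "S"]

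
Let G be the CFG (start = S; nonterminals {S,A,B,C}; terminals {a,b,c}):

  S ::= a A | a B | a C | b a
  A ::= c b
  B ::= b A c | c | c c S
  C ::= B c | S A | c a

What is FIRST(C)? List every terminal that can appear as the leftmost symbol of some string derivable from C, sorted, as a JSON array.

Compute FIRST by fixpoint:
round 1:
  A via A→c b: +{c}
  B via B→b A c: +{b}
  B via B→c: +{c}
  C via C→B c: +{b,c}
  S via S→a A: +{a}
  S via S→b a: +{b}
  S: {a,b}  A: {c}  B: {b,c}  C: {b,c}
round 2:
  C via C→S A: +{a}
  S: {a,b}  A: {c}  B: {b,c}  C: {a,b,c}
round 3: done
  S: {a,b}  A: {c}  B: {b,c}  C: {a,b,c}

FIRST(C) = ["a", "b", "c"]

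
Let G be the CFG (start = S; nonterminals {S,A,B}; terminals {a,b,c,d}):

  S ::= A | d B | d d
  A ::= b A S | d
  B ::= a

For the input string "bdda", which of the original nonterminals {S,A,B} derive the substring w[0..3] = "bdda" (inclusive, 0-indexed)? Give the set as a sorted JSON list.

CNF form of G:
  S -> T0 X3 | T1 B | T1 T1 | d
  A -> T0 X2 | d
  B -> a
  T0 -> b
  T1 -> d
  X2 -> A S
  X3 -> A S

Fill CYK table bottom-up (cells [i..j] with 0 ≤ i ≤ j ≤ 3 only):
  [0..0]={T0}  "b"  orig:{}
  [1..1]={A,S,T1}  "d"  orig:{A,S}
  [2..2]={A,S,T1}  "d"  orig:{A,S}
  [3..3]={B}  "a"
  [0..1]=∅  "bd"
  [1..2]={S,X2,X3}  "dd"  orig:{S}
  [2..3]={S}  "da"
  [0..2]={A,S}  "bdd"
  [1..3]={X2,X3}  "dda"  orig:{}
  [0..3]={A,S}  "bdda"

Original NTs in T[0,3] deriving "bdda": ["A", "S"]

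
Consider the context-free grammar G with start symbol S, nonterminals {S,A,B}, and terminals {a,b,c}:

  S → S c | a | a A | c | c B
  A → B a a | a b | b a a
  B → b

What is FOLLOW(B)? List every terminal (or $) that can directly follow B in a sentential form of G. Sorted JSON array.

Compute FIRST by fixpoint:
[1]
  A via A→a b: +{a}
  A via A→b a a: +{b}
  B via B→b: +{b}
  S via S→a: +{a}
  S via S→c: +{c}
  FIRST(S)={a,c}  FIRST(A)={a,b}  FIRST(B)={b}
[2] — fixpoint
  FIRST(S)={a,c}  FIRST(A)={a,b}  FIRST(B)={b}

FOLLOW sets:
initialize: $ ∈ FOLLOW(S)
[1]
  A→B a a: FOLLOW(B) ⊇ FIRST(a) = {a}; new: +{a}
  S→S c: FOLLOW(S) ⊇ FIRST(c) = {c}; new: +{c}
  S→a A: FOLLOW(A) ⊇ FOLLOW(S) ⊇ {$,c}; new: +{$,c}
  S→c B: FOLLOW(B) ⊇ FOLLOW(S) ⊇ {$,c}; new: +{$,c}
  FOLLOW[S]={$,c}  FOLLOW[A]={$,c}  FOLLOW[B]={$,a,c}
[2] — fixpoint
  FOLLOW[S]={$,c}  FOLLOW[A]={$,c}  FOLLOW[B]={$,a,c}

FOLLOW(B) = ["$", "a", "c"]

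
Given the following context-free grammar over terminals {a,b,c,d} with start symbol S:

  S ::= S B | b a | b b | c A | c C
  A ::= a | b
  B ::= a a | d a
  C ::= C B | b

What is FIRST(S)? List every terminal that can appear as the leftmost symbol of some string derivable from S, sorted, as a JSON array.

FIRST iteration:
iter 1:
  A via A→a: +{a}
  A via A→b: +{b}
  B via B→a a: +{a}
  B via B→d a: +{d}
  C via C→b: +{b}
  S via S→b a: +{b}
  S via S→c A: +{c}
  FIRST(S)={b,c}  FIRST(A)={a,b}  FIRST(B)={a,d}  FIRST(C)={b}
iter 2: (stable)
  FIRST(S)={b,c}  FIRST(A)={a,b}  FIRST(B)={a,d}  FIRST(C)={b}

FIRST(S) = ["b", "c"]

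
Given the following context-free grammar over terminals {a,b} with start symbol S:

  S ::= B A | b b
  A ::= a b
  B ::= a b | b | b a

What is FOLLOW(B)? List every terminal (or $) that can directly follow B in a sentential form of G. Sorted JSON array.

FIRST sets, iterate to fixpoint:
round 1:
  A via A→a b: +{a}
  B via B→a b: +{a}
  B via B→b: +{b}
  S via S→B A: +{a,b}
  FIRST(S)={a,b}  FIRST(A)={a}  FIRST(B)={a,b}
round 2: (no change)
  FIRST(S)={a,b}  FIRST(A)={a}  FIRST(B)={a,b}

Compute FOLLOW by fixpoint:
seed FOLLOW(S) with $
round 1:
  S→B A: FOLLOW(B) ⊇ FIRST(A) = {a}; new: +{a}
  S→B A: FOLLOW(A) ⊇ FOLLOW(S) ⊇ {$}; new: +{$}
  FOLLOW(S)={$}  FOLLOW(A)={$}  FOLLOW(B)={a}
round 2: done
  FOLLOW(S)={$}  FOLLOW(A)={$}  FOLLOW(B)={a}

FOLLOW(B) = ["a"]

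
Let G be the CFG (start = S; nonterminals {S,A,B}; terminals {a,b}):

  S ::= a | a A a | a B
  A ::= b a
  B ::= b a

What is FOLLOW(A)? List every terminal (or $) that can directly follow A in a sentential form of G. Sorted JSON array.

FIRST iteration:
pass 1:
  A via A→b a: +{b}
  B via B→b a: +{b}
  S via S→a: +{a}
  FIRST[S]={a}  FIRST[A]={b}  FIRST[B]={b}
pass 2: — fixpoint
  FIRST[S]={a}  FIRST[A]={b}  FIRST[B]={b}

FOLLOW sets:
FOLLOW(S) := {$}
round 1:
  S→a A a: FOLLOW(A) ⊇ FIRST(a) = {a}; new: +{a}
  S→a B: FOLLOW(B) ⊇ FOLLOW(S) ⊇ {$}; new: +{$}
  FOLLOW(S)={$}  FOLLOW(A)={a}  FOLLOW(B)={$}
round 2: (stable)
  FOLLOW(S)={$}  FOLLOW(A)={a}  FOLLOW(B)={$}

FOLLOW(A) = ["a"]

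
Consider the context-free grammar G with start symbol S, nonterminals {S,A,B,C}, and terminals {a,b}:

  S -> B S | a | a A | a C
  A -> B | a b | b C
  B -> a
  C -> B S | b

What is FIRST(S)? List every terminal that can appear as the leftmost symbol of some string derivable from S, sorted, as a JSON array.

FIRST sets, iterate to fixpoint:
iter 1:
  A via A→a b: +{a}
  A via A→b C: +{b}
  B via B→a: +{a}
  C via C→B S: +{a}
  C via C→b: +{b}
  S via S→B S: +{a}
  S: {a}  A: {a,b}  B: {a}  C: {a,b}
iter 2: — fixpoint
  S: {a}  A: {a,b}  B: {a}  C: {a,b}

FIRST(S) = ["a"]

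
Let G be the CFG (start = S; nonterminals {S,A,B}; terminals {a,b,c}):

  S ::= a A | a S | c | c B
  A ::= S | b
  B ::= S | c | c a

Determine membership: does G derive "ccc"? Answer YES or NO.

Convert to CNF:
  S -> T0 A | T0 S | T1 B | c
  A -> T0 A | T0 S | T1 B | b | c
  B -> T0 A | T0 S | T1 B | T1 T0 | c
  T0 -> a
  T1 -> c

CYK table (by increasing span):
  [0..0]={A,B,S,T1}  "c"  orig:{A,B,S}
  [1..1]={A,B,S,T1}  "c"  orig:{A,B,S}
  [2..2]={A,B,S,T1}  "c"  orig:{A,B,S}
  [0..1]={A,B,S}  "cc"
  [1..2]={A,B,S}  "cc"
  [0..2]={A,B,S}  "ccc"

S ∈ T[0,2] ⇒ YES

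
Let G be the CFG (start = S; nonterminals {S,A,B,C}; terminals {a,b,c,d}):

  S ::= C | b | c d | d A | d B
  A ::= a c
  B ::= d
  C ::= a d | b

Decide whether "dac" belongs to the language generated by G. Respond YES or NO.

Convert to CNF:
  S -> T0 T2 | T1 T2 | T2 A | T2 B | b
  A -> T0 T1
  B -> d
  C -> T0 T2 | b
  T0 -> a
  T1 -> c
  T2 -> d

CYK fill:
  [0..0]={B,T2}  "d"  orig:{B}
  [1..1]={T0}  "a"  orig:{}
  [2..2]={T1}  "c"  orig:{}
  [0..1]=∅  "da"
  [1..2]={A}  "ac"
  [0..2]={S}  "dac"

S ∈ T[0,2] ⇒ YES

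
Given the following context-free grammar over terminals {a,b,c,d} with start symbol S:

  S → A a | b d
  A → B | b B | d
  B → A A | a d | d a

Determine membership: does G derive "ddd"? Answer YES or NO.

Convert to CNF:
  S -> A T0 | T2 T1
  A -> A A | T0 T1 | T1 T0 | T2 B | d
  B -> A A | T0 T1 | T1 T0
  T0 -> a
  T1 -> d
  T2 -> b

CYK table (by increasing span):
  cell(0,0) d: {A,T1}  orig:{A}
  cell(1,1) d: {A,T1}  orig:{A}
  cell(2,2) d: {A,T1}  orig:{A}
  cell(0,1) dd: {A,B}
  cell(1,2) dd: {A,B}
  cell(0,2) ddd: {A,B}

S ∉ T[0,2] ⇒ NO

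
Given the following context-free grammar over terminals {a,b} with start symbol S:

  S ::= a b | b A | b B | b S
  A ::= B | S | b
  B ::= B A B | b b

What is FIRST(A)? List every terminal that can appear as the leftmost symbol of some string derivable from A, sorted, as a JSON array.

FIRST iteration:
round 1:
  A via A→b: +{b}
  B via B→b b: +{b}
  S via S→a b: +{a}
  S via S→b A: +{b}
  FIRST[S]={a,b}  FIRST[A]={b}  FIRST[B]={b}
round 2:
  A via A→S: +{a}
  FIRST[S]={a,b}  FIRST[A]={a,b}  FIRST[B]={b}
round 3: (stable)
  FIRST[S]={a,b}  FIRST[A]={a,b}  FIRST[B]={b}

FIRST(A) = ["a", "b"]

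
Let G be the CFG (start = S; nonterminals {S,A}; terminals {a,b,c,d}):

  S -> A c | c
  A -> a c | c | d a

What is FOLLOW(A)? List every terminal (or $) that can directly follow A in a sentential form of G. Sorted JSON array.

FIRST sets, iterate to fixpoint:
round 1:
  A via A→a c: +{a}
  A via A→c: +{c}
  A via A→d a: +{d}
  S via S→A c: +{a,c,d}
  S: {a,c,d}  A: {a,c,d}
round 2: (no change)
  S: {a,c,d}  A: {a,c,d}

FOLLOW sets:
seed FOLLOW(S) with $
round 1:
  S→A c: FOLLOW(A) ⊇ FIRST(c) = {c}; new: +{c}
  FOLLOW[S]={$}  FOLLOW[A]={c}
round 2: done
  FOLLOW[S]={$}  FOLLOW[A]={c}

FOLLOW(A) = ["c"]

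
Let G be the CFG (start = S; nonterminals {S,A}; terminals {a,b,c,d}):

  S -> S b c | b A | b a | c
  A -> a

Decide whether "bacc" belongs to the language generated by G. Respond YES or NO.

Convert to CNF:
  S -> S X3 | T0 A | T0 T2 | c
  A -> a
  T0 -> b
  T1 -> c
  T2 -> a
  X3 -> T0 T1

CYK fill:
  [0..0]={T0}  "b"  orig:{}
  [1..1]={A,T2}  "a"  orig:{A}
  [2..2]={S,T1}  "c"  orig:{S}
  [3..3]={S,T1}  "c"  orig:{S}
  [0..1]={S}  "ba"
  [1..2]=∅  "ac"
  [2..3]=∅  "cc"
  [0..2]=∅  "bac"
  [1..3]=∅  "acc"
  [0..3]=∅  "bacc"

S ∉ T[0,3] ⇒ NO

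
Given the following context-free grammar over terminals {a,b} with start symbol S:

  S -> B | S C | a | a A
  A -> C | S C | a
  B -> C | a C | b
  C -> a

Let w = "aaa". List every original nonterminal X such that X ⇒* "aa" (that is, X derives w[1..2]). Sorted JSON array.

CNF form of G:
  S -> S C | T0 A | T0 C | a | b
  A -> S C | a
  B -> T0 C | a | b
  C -> a
  T0 -> a

CYK table (by increasing span), restricted to cells inside w[1..2]:
  cell(1,1) a: {A,B,C,S,T0}  orig:{A,B,C,S}
  cell(2,2) a: {A,B,C,S,T0}  orig:{A,B,C,S}
  cell(1,2) aa: {A,B,S}

Original NTs in T[1,2] deriving "aa": ["A", "B", "S"]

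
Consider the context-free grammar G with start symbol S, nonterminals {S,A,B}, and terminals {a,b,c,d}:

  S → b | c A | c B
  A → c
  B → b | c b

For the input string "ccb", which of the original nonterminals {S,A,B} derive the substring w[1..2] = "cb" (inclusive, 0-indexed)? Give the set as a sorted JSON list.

CNF form of G:
  S -> T0 A | T0 B | b
  A -> c
  B -> T0 T1 | b
  T0 -> c
  T1 -> b

CYK fill (cells [i..j] with 1 ≤ i ≤ j ≤ 2 only):
  T[1,1] 'c' = {A,T0}  orig:{A}
  T[2,2] 'b' = {B,S,T1}  orig:{B,S}
  T[1,2] 'cb' = {B,S}

Original NTs in T[1,2] deriving "cb": ["B", "S"]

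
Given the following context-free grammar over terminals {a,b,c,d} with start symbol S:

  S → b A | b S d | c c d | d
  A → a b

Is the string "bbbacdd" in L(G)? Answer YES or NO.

Convert to CNF:
  S -> T1 A | T1 X4 | T3 X5 | d
  A -> T0 T1
  T0 -> a
  T1 -> b
  T2 -> d
  T3 -> c
  X4 -> S T2
  X5 -> T3 T2

Fill CYK table bottom-up:
  cell(0,0) b: {T1}  orig:{}
  cell(1,1) b: {T1}  orig:{}
  cell(2,2) b: {T1}  orig:{}
  cell(3,3) a: {T0}  orig:{}
  cell(4,4) c: {T3}  orig:{}
  cell(5,5) d: {S,T2}  orig:{S}
  cell(6,6) d: {S,T2}  orig:{S}
  cell(0,1) bb: ∅
  cell(1,2) bb: ∅
  cell(2,3) ba: ∅
  cell(3,4) ac: ∅
  cell(4,5) cd: {X5}  orig:{}
  cell(5,6) dd: {X4}  orig:{}
  cell(0,2) bbb: ∅
  cell(1,3) bba: ∅
  cell(2,4) bac: ∅
  cell(3,5) acd: ∅
  cell(4,6) cdd: ∅
  cell(0,3) bbba: ∅
  cell(1,4) bbac: ∅
  cell(2,5) bacd: ∅
  cell(3,6) acdd: ∅
  cell(0,4) bbbac: ∅
  cell(1,5) bbacd: ∅
  cell(2,6) bacdd: ∅
  cell(0,5) bbbacd: ∅
  cell(1,6) bbacdd: ∅
  cell(0,6) bbbacdd: ∅

S ∉ T[0,6] ⇒ NO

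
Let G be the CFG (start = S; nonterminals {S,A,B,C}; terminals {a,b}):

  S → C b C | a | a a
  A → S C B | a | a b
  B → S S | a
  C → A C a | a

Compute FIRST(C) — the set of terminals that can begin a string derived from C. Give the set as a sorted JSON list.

FIRST sets, iterate to fixpoint:
iter 1:
  A via A→a: +{a}
  B via B→a: +{a}
  C via C→A C a: +{a}
  S via S→C b C: +{a}
  S: {a}  A: {a}  B: {a}  C: {a}
iter 2: (no change)
  S: {a}  A: {a}  B: {a}  C: {a}

FIRST(C) = ["a"]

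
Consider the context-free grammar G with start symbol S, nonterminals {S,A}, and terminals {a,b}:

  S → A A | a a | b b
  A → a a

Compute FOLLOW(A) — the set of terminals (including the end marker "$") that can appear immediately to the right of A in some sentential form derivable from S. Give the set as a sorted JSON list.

FIRST iteration:
[1]
  A via A→a a: +{a}
  S via S→A A: +{a}
  S via S→b b: +{b}
  FIRST[S]={a,b}  FIRST[A]={a}
[2] done
  FIRST[S]={a,b}  FIRST[A]={a}

Compute FOLLOW by fixpoint:
seed FOLLOW(S) with $
[1]
  S→A A: FOLLOW(A) ⊇ FIRST(A) = {a}; new: +{a}
  S→A A: FOLLOW(A) ⊇ FOLLOW(S) ⊇ {$}; new: +{$}
  FOLLOW(S)={$}  FOLLOW(A)={$,a}
[2] — fixpoint
  FOLLOW(S)={$}  FOLLOW(A)={$,a}

FOLLOW(A) = ["$", "a"]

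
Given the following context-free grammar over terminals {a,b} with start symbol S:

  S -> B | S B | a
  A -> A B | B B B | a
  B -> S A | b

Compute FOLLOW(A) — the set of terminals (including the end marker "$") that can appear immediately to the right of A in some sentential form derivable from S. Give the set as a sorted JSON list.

FIRST sets, iterate to fixpoint:
pass 1:
  A via A→a: +{a}
  B via B→b: +{b}
  S via S→B: +{b}
  S via S→a: +{a}
  FIRST[S]={a,b}  FIRST[A]={a}  FIRST[B]={b}
pass 2:
  A via A→B B B: +{b}
  B via B→S A: +{a}
  FIRST[S]={a,b}  FIRST[A]={a,b}  FIRST[B]={a,b}
pass 3: (no change)
  FIRST[S]={a,b}  FIRST[A]={a,b}  FIRST[B]={a,b}

Compute FOLLOW by fixpoint:
seed FOLLOW(S) with $
round 1:
  A→A B: FOLLOW(A) ⊇ FIRST(B) = {a,b}; new: +{a,b}
  A→A B: FOLLOW(B) ⊇ FOLLOW(A) ⊇ {a,b}; new: +{a,b}
  B→S A: FOLLOW(S) ⊇ FIRST(A) = {a,b}; new: +{a,b}
  S→B: FOLLOW(B) ⊇ FOLLOW(S) ⊇ {$,a,b}; new: +{$}
  FOLLOW(S)={$,a,b}  FOLLOW(A)={a,b}  FOLLOW(B)={$,a,b}
round 2:
  B→S A: FOLLOW(A) ⊇ FOLLOW(B) ⊇ {$,a,b}; new: +{$}
  FOLLOW(S)={$,a,b}  FOLLOW(A)={$,a,b}  FOLLOW(B)={$,a,b}
round 3: (stable)
  FOLLOW(S)={$,a,b}  FOLLOW(A)={$,a,b}  FOLLOW(B)={$,a,b}

FOLLOW(A) = ["$", "a", "b"]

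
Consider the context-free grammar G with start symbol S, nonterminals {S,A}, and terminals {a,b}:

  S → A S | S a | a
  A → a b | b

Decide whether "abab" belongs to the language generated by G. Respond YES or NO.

CNF form of G:
  S -> A S | S T0 | a
  A -> T0 T1 | b
  T0 -> a
  T1 -> b

Fill CYK table bottom-up:
  [0..0]={S,T0}  "a"  orig:{S}
  [1..1]={A,T1}  "b"  orig:{A}
  [2..2]={S,T0}  "a"  orig:{S}
  [3..3]={A,T1}  "b"  orig:{A}
  [0..1]={A}  "ab"
  [1..2]={S}  "ba"
  [2..3]={A}  "ab"
  [0..2]={S}  "aba"
  [1..3]=∅  "bab"
  [0..3]=∅  "abab"

S ∉ T[0,3] ⇒ NO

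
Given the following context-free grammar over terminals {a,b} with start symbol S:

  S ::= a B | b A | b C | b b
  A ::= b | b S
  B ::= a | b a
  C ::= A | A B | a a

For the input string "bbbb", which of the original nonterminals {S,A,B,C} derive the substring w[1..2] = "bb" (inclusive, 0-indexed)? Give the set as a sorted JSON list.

Convert to CNF:
  S -> T0 A | T0 C | T0 T0 | T1 B
  A -> T0 S | b
  B -> T0 T1 | a
  C -> A B | T0 S | T1 T1 | b
  T0 -> b
  T1 -> a

CYK fill (cells [i..j] with 1 ≤ i ≤ j ≤ 2 only):
  [1..1]={A,C,T0}  "b"  orig:{A,C}
  [2..2]={A,C,T0}  "b"  orig:{A,C}
  [1..2]={S}  "bb"

Original NTs in T[1,2] deriving "bb": ["S"]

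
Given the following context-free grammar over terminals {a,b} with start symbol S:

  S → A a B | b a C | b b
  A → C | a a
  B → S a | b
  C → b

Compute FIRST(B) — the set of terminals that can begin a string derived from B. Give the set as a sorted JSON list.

FIRST iteration:
iter 1:
  A via A→a a: +{a}
  B via B→b: +{b}
  C via C→b: +{b}
  S via S→A a B: +{a}
  S via S→b a C: +{b}
  FIRST(S)={a,b}  FIRST(A)={a}  FIRST(B)={b}  FIRST(C)={b}
iter 2:
  A via A→C: +{b}
  B via B→S a: +{a}
  FIRST(S)={a,b}  FIRST(A)={a,b}  FIRST(B)={a,b}  FIRST(C)={b}
iter 3: (stable)
  FIRST(S)={a,b}  FIRST(A)={a,b}  FIRST(B)={a,b}  FIRST(C)={b}

FIRST(B) = ["a", "b"]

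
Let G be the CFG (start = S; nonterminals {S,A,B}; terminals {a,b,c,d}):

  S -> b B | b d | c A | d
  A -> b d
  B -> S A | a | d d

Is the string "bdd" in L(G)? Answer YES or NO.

CNF form of G:
  S -> T0 B | T0 T1 | T2 A | d
  A -> T0 T1
  B -> S A | T1 T1 | a
  T0 -> b
  T1 -> d
  T2 -> c

CYK table (by increasing span):
  T[0,0] 'b' = {T0}  orig:{}
  T[1,1] 'd' = {S,T1}  orig:{S}
  T[2,2] 'd' = {S,T1}  orig:{S}
  T[0,1] 'bd' = {A,S}
  T[1,2] 'dd' = {B}
  T[0,2] 'bdd' = {S}

S ∈ T[0,2] ⇒ YES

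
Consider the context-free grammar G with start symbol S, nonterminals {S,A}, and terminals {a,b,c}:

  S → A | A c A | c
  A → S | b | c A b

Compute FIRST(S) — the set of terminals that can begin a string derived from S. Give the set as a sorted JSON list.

Compute FIRST by fixpoint:
round 1:
  A via A→b: +{b}
  A via A→c A b: +{c}
  S via S→A: +{b,c}
  FIRST(S)={b,c}  FIRST(A)={b,c}
round 2: (no change)
  FIRST(S)={b,c}  FIRST(A)={b,c}

FIRST(S) = ["b", "c"]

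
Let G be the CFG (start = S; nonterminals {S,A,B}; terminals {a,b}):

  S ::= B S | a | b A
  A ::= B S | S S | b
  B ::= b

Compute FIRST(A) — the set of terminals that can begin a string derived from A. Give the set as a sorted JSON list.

FIRST iteration:
iter 1:
  A via A→b: +{b}
  B via B→b: +{b}
  S via S→B S: +{b}
  S via S→a: +{a}
  FIRST(S)={a,b}  FIRST(A)={b}  FIRST(B)={b}
iter 2:
  A via A→S S: +{a}
  FIRST(S)={a,b}  FIRST(A)={a,b}  FIRST(B)={b}
iter 3: — fixpoint
  FIRST(S)={a,b}  FIRST(A)={a,b}  FIRST(B)={b}

FIRST(A) = ["a", "b"]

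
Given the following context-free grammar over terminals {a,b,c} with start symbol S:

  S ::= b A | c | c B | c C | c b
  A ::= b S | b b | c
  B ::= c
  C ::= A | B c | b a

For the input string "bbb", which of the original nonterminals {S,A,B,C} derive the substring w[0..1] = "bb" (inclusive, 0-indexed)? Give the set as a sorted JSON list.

CNF form of G:
  S -> T0 A | T1 B | T1 C | T1 T0 | c
  A -> T0 S | T0 T0 | c
  B -> c
  C -> B T1 | T0 S | T0 T0 | T0 T2 | c
  T0 -> b
  T1 -> c
  T2 -> a

CYK table (by increasing span) — only the sub-triangle for w[0..1]:
  cell(0,0) b: {T0}  orig:{}
  cell(1,1) b: {T0}  orig:{}
  cell(0,1) bb: {A,C}

Original NTs in T[0,1] deriving "bb": ["A", "C"]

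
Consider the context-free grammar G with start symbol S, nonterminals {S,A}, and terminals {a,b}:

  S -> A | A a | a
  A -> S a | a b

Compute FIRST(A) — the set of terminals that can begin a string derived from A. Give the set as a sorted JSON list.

FIRST iteration:
pass 1:
  A via A→a b: +{a}
  S via S→A: +{a}
  S: {a}  A: {a}
pass 2: — fixpoint
  S: {a}  A: {a}

FIRST(A) = ["a"]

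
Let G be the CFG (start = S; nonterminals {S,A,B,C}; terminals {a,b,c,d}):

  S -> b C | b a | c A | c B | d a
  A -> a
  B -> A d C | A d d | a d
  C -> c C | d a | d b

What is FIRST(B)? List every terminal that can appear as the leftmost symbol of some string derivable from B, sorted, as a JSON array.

FIRST sets, iterate to fixpoint:
[1]
  A via A→a: +{a}
  B via B→A d C: +{a}
  C via C→c C: +{c}
  C via C→d a: +{d}
  S via S→b C: +{b}
  S via S→c A: +{c}
  S via S→d a: +{d}
  FIRST[S]={b,c,d}  FIRST[A]={a}  FIRST[B]={a}  FIRST[C]={c,d}
[2] (stable)
  FIRST[S]={b,c,d}  FIRST[A]={a}  FIRST[B]={a}  FIRST[C]={c,d}

FIRST(B) = ["a"]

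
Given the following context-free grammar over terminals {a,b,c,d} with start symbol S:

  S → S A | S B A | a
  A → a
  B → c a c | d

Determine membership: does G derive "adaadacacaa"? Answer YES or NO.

Convert to CNF:
  S -> S A | S X3 | a
  A -> a
  B -> T0 X2 | d
  T0 -> c
  T1 -> a
  X2 -> T1 T0
  X3 -> B A

CYK table (by increasing span):
  [0..0]={A,S,T1}  "a"  orig:{A,S}
  [1..1]={B}  "d"
  [2..2]={A,S,T1}  "a"  orig:{A,S}
  [3..3]={A,S,T1}  "a"  orig:{A,S}
  [4..4]={B}  "d"
  [5..5]={A,S,T1}  "a"  orig:{A,S}
  [6..6]={T0}  "c"  orig:{}
  [7..7]={A,S,T1}  "a"  orig:{A,S}
  [8..8]={T0}  "c"  orig:{}
  [9..9]={A,S,T1}  "a"  orig:{A,S}
  [10..10]={A,S,T1}  "a"  orig:{A,S}
  [0..1]=∅  "ad"
  [1..2]={X3}  "da"  orig:{}
  [2..3]={S}  "aa"
  [3..4]=∅  "ad"
  [4..5]={X3}  "da"  orig:{}
  [5..6]={X2}  "ac"  orig:{}
  [6..7]=∅  "ca"
  [7..8]={X2}  "ac"  orig:{}
  [8..9]=∅  "ca"
  [9..10]={S}  "aa"
  [0..2]={S}  "ada"
  [1..3]=∅  "daa"
  [2..4]=∅  "aad"
  [3..5]={S}  "ada"
  [4..6]=∅  "dac"
  [5..7]=∅  "aca"
  [6..8]={B}  "cac"
  [7..9]=∅  "aca"
  [8..10]=∅  "caa"
  [0..3]={S}  "adaa"
  [1..4]=∅  "daad"
  [2..5]={S}  "aada"
  [3..6]=∅  "adac"
  [4..7]=∅  "daca"
  [5..8]=∅  "acac"
  [6..9]={X3}  "caca"  orig:{}
  [7..10]=∅  "acaa"
  [0..4]=∅  "adaad"
  [1..5]=∅  "daada"
  [2..6]=∅  "aadac"
  [3..7]=∅  "adaca"
  [4..8]=∅  "dacac"
  [5..9]={S}  "acaca"
  [6..10]=∅  "cacaa"
  [0..5]={S}  "adaada"
  [1..6]=∅  "daadac"
  [2..7]=∅  "aadaca"
  [3..8]=∅  "adacac"
  [4..9]=∅  "dacaca"
  [5..10]={S}  "acacaa"
  [0..6]=∅  "adaadac"
  [1..7]=∅  "daadaca"
  [2..8]=∅  "aadacac"
  [3..9]={S}  "adacaca"
  [4..10]=∅  "dacacaa"
  [0..7]=∅  "adaadaca"
  [1..8]=∅  "daadacac"
  [2..9]={S}  "aadacaca"
  [3..10]={S}  "adacacaa"
  [0..8]=∅  "adaadacac"
  [1..9]=∅  "daadacaca"
  [2..10]={S}  "aadacacaa"
  [0..9]={S}  "adaadacaca"
  [1..10]=∅  "daadacacaa"
  [0..10]={S}  "adaadacacaa"

S ∈ T[0,10] ⇒ YES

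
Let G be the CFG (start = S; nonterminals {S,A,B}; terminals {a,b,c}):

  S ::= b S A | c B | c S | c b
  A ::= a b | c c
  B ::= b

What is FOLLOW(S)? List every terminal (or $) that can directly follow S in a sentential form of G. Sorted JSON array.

Compute FIRST by fixpoint:
iter 1:
  A via A→a b: +{a}
  A via A→c c: +{c}
  B via B→b: +{b}
  S via S→b S A: +{b}
  S via S→c B: +{c}
  S: {b,c}  A: {a,c}  B: {b}
iter 2: (no change)
  S: {b,c}  A: {a,c}  B: {b}

FOLLOW sets:
FOLLOW(S) := {$}
iter 1:
  S→b S A: FOLLOW(S) ⊇ FIRST(A) = {a,c}; new: +{a,c}
  S→b S A: FOLLOW(A) ⊇ FOLLOW(S) ⊇ {$,a,c}; new: +{$,a,c}
  S→c B: FOLLOW(B) ⊇ FOLLOW(S) ⊇ {$,a,c}; new: +{$,a,c}
  S: {$,a,c}  A: {$,a,c}  B: {$,a,c}
iter 2: — fixpoint
  S: {$,a,c}  A: {$,a,c}  B: {$,a,c}

FOLLOW(S) = ["$", "a", "c"]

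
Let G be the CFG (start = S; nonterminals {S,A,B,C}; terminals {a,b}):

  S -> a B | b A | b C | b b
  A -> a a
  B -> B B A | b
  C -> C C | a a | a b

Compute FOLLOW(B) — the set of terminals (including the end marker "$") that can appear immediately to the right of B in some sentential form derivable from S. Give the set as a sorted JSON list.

Compute FIRST by fixpoint:
pass 1:
  A via A→a a: +{a}
  B via B→b: +{b}
  C via C→a a: +{a}
  S via S→a B: +{a}
  S via S→b A: +{b}
  S: {a,b}  A: {a}  B: {b}  C: {a}
pass 2: (stable)
  S: {a,b}  A: {a}  B: {b}  C: {a}

FOLLOW iteration:
FOLLOW(S) := {$}
iter 1:
  B→B B A: FOLLOW(B) ⊇ FIRST(B) = {b}; new: +{b}
  B→B B A: FOLLOW(B) ⊇ FIRST(A) = {a}; new: +{a}
  B→B B A: FOLLOW(A) ⊇ FOLLOW(B) ⊇ {a,b}; new: +{a,b}
  C→C C: FOLLOW(C) ⊇ FIRST(C) = {a}; new: +{a}
  S→a B: FOLLOW(B) ⊇ FOLLOW(S) ⊇ {$}; new: +{$}
  S→b A: FOLLOW(A) ⊇ FOLLOW(S) ⊇ {$}; new: +{$}
  S→b C: FOLLOW(C) ⊇ FOLLOW(S) ⊇ {$}; new: +{$}
  FOLLOW(S)={$}  FOLLOW(A)={$,a,b}  FOLLOW(B)={$,a,b}  FOLLOW(C)={$,a}
iter 2: (stable)
  FOLLOW(S)={$}  FOLLOW(A)={$,a,b}  FOLLOW(B)={$,a,b}  FOLLOW(C)={$,a}

FOLLOW(B) = ["$", "a", "b"]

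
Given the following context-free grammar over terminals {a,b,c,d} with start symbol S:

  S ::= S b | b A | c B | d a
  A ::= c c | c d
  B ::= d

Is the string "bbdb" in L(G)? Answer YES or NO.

Convert to CNF:
  S -> S T2 | T0 B | T1 T3 | T2 A
  A -> T0 T0 | T0 T1
  B -> d
  T0 -> c
  T1 -> d
  T2 -> b
  T3 -> a

CYK table (by increasing span):
  T[0,0] 'b' = {T2}  orig:{}
  T[1,1] 'b' = {T2}  orig:{}
  T[2,2] 'd' = {B,T1}  orig:{B}
  T[3,3] 'b' = {T2}  orig:{}
  T[0,1] 'bb' = ∅
  T[1,2] 'bd' = ∅
  T[2,3] 'db' = ∅
  T[0,2] 'bbd' = ∅
  T[1,3] 'bdb' = ∅
  T[0,3] 'bbdb' = ∅

S ∉ T[0,3] ⇒ NO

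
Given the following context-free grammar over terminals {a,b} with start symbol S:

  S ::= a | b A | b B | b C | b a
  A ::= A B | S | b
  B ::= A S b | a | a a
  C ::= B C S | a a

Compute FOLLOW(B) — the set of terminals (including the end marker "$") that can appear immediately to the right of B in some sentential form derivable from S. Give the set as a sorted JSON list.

FIRST iteration:
round 1:
  A via A→b: +{b}
  B via B→A S b: +{b}
  B via B→a: +{a}
  C via C→B C S: +{a,b}
  S via S→a: +{a}
  S via S→b A: +{b}
  FIRST[S]={a,b}  FIRST[A]={b}  FIRST[B]={a,b}  FIRST[C]={a,b}
round 2:
  A via A→S: +{a}
  FIRST[S]={a,b}  FIRST[A]={a,b}  FIRST[B]={a,b}  FIRST[C]={a,b}
round 3: — fixpoint
  FIRST[S]={a,b}  FIRST[A]={a,b}  FIRST[B]={a,b}  FIRST[C]={a,b}

FOLLOW iteration:
seed FOLLOW(S) with $
pass 1:
  A→A B: FOLLOW(A) ⊇ FIRST(B) = {a,b}; new: +{a,b}
  A→A B: FOLLOW(B) ⊇ FOLLOW(A) ⊇ {a,b}; new: +{a,b}
  A→S: FOLLOW(S) ⊇ FOLLOW(A) ⊇ {a,b}; new: +{a,b}
  C→B C S: FOLLOW(C) ⊇ FIRST(S) = {a,b}; new: +{a,b}
  S→b A: FOLLOW(A) ⊇ FOLLOW(S) ⊇ {$,a,b}; new: +{$}
  S→b B: FOLLOW(B) ⊇ FOLLOW(S) ⊇ {$,a,b}; new: +{$}
  S→b C: FOLLOW(C) ⊇ FOLLOW(S) ⊇ {$,a,b}; new: +{$}
  FOLLOW[S]={$,a,b}  FOLLOW[A]={$,a,b}  FOLLOW[B]={$,a,b}  FOLLOW[C]={$,a,b}
pass 2: done
  FOLLOW[S]={$,a,b}  FOLLOW[A]={$,a,b}  FOLLOW[B]={$,a,b}  FOLLOW[C]={$,a,b}

FOLLOW(B) = ["$", "a", "b"]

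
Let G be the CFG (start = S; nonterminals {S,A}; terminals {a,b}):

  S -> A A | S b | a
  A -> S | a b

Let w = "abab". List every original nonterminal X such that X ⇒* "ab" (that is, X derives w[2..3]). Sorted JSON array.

CNF form of G:
  S -> A A | S T0 | a
  A -> A A | S T0 | T1 T0 | a
  T0 -> b
  T1 -> a

CYK table (by increasing span) — only the sub-triangle for w[2..3]:
  T[2,2] 'a' = {A,S,T1}  orig:{A,S}
  T[3,3] 'b' = {T0}  orig:{}
  T[2,3] 'ab' = {A,S}

Original NTs in T[2,3] deriving "ab": ["A", "S"]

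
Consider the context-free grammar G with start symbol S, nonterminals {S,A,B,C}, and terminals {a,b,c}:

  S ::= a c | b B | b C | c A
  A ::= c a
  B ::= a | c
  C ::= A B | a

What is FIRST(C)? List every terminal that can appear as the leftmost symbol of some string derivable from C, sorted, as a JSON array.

FIRST iteration:
iter 1:
  A via A→c a: +{c}
  B via B→a: +{a}
  B via B→c: +{c}
  C via C→A B: +{c}
  C via C→a: +{a}
  S via S→a c: +{a}
  S via S→b B: +{b}
  S via S→c A: +{c}
  S: {a,b,c}  A: {c}  B: {a,c}  C: {a,c}
iter 2: (no change)
  S: {a,b,c}  A: {c}  B: {a,c}  C: {a,c}

FIRST(C) = ["a", "c"]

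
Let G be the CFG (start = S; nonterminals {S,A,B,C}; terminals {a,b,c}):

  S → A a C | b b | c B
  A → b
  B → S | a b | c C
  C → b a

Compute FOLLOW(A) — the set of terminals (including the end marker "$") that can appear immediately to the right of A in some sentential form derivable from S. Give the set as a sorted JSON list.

FIRST sets, iterate to fixpoint:
round 1:
  A via A→b: +{b}
  B via B→a b: +{a}
  B via B→c C: +{c}
  C via C→b a: +{b}
  S via S→A a C: +{b}
  S via S→c B: +{c}
  FIRST[S]={b,c}  FIRST[A]={b}  FIRST[B]={a,c}  FIRST[C]={b}
round 2:
  B via B→S: +{b}
  FIRST[S]={b,c}  FIRST[A]={b}  FIRST[B]={a,b,c}  FIRST[C]={b}
round 3: done
  FIRST[S]={b,c}  FIRST[A]={b}  FIRST[B]={a,b,c}  FIRST[C]={b}

FOLLOW sets:
FOLLOW(S) := {$}
pass 1:
  S→A a C: FOLLOW(A) ⊇ FIRST(a) = {a}; new: +{a}
  S→A a C: FOLLOW(C) ⊇ FOLLOW(S) ⊇ {$}; new: +{$}
  S→c B: FOLLOW(B) ⊇ FOLLOW(S) ⊇ {$}; new: +{$}
  FOLLOW(S)={$}  FOLLOW(A)={a}  FOLLOW(B)={$}  FOLLOW(C)={$}
pass 2: (no change)
  FOLLOW(S)={$}  FOLLOW(A)={a}  FOLLOW(B)={$}  FOLLOW(C)={$}

FOLLOW(A) = ["a"]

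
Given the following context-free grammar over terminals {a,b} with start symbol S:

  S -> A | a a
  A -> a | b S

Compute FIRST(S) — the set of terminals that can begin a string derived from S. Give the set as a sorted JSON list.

FIRST iteration:
iter 1:
  A via A→a: +{a}
  A via A→b S: +{b}
  S via S→A: +{a,b}
  FIRST[S]={a,b}  FIRST[A]={a,b}
iter 2: (stable)
  FIRST[S]={a,b}  FIRST[A]={a,b}

FIRST(S) = ["a", "b"]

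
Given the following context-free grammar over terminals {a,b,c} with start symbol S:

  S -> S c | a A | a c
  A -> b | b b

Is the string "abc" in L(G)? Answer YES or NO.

CNF form of G:
  S -> S T1 | T2 A | T2 T1
  A -> T0 T0 | b
  T0 -> b
  T1 -> c
  T2 -> a

Fill CYK table bottom-up:
  cell(0,0) a: {T2}  orig:{}
  cell(1,1) b: {A,T0}  orig:{A}
  cell(2,2) c: {T1}  orig:{}
  cell(0,1) ab: {S}
  cell(1,2) bc: ∅
  cell(0,2) abc: {S}

S ∈ T[0,2] ⇒ YES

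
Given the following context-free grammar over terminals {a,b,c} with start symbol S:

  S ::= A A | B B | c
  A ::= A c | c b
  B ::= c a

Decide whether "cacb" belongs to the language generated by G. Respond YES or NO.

Convert to CNF:
  S -> A A | B B | c
  A -> A T0 | T0 T1
  B -> T0 T2
  T0 -> c
  T1 -> b
  T2 -> a

CYK fill:
  [0..0]={S,T0}  "c"  orig:{S}
  [1..1]={T2}  "a"  orig:{}
  [2..2]={S,T0}  "c"  orig:{S}
  [3..3]={T1}  "b"  orig:{}
  [0..1]={B}  "ca"
  [1..2]=∅  "ac"
  [2..3]={A}  "cb"
  [0..2]=∅  "cac"
  [1..3]=∅  "acb"
  [0..3]=∅  "cacb"

S ∉ T[0,3] ⇒ NO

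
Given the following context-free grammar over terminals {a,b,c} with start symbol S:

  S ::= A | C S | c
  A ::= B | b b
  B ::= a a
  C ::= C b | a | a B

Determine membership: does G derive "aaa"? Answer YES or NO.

Convert to CNF:
  S -> C S | T0 T0 | T1 T1 | c
  A -> T0 T0 | T1 T1
  B -> T0 T0
  C -> C T1 | T0 B | a
  T0 -> a
  T1 -> b

CYK table (by increasing span):
  cell(0,0) a: {C,T0}  orig:{C}
  cell(1,1) a: {C,T0}  orig:{C}
  cell(2,2) a: {C,T0}  orig:{C}
  cell(0,1) aa: {A,B,S}
  cell(1,2) aa: {A,B,S}
  cell(0,2) aaa: {C,S}

S ∈ T[0,2] ⇒ YES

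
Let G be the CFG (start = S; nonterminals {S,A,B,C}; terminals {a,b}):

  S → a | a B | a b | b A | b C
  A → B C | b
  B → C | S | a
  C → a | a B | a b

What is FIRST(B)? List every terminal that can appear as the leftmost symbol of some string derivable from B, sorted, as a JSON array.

FIRST sets, iterate to fixpoint:
[1]
  A via A→b: +{b}
  B via B→a: +{a}
  C via C→a: +{a}
  S via S→a: +{a}
  S via S→b A: +{b}
  S: {a,b}  A: {b}  B: {a}  C: {a}
[2]
  A via A→B C: +{a}
  B via B→S: +{b}
  S: {a,b}  A: {a,b}  B: {a,b}  C: {a}
[3] (no change)
  S: {a,b}  A: {a,b}  B: {a,b}  C: {a}

FIRST(B) = ["a", "b"]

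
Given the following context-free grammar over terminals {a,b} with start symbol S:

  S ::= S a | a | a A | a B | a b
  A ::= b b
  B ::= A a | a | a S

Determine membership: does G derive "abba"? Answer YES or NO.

CNF form of G:
  S -> S T1 | T1 A | T1 B | T1 T0 | a
  A -> T0 T0
  B -> A T1 | T1 S | a
  T0 -> b
  T1 -> a

CYK table (by increasing span):
  T[0,0] 'a' = {B,S,T1}  orig:{B,S}
  T[1,1] 'b' = {T0}  orig:{}
  T[2,2] 'b' = {T0}  orig:{}
  T[3,3] 'a' = {B,S,T1}  orig:{B,S}
  T[0,1] 'ab' = {S}
  T[1,2] 'bb' = {A}
  T[2,3] 'ba' = ∅
  T[0,2] 'abb' = {S}
  T[1,3] 'bba' = {B}
  T[0,3] 'abba' = {S}

S ∈ T[0,3] ⇒ YES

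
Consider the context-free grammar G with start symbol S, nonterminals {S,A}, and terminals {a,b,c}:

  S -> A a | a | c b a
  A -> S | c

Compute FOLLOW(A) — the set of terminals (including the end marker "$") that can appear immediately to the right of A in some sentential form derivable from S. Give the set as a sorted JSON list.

Compute FIRST by fixpoint:
[1]
  A via A→c: +{c}
  S via S→A a: +{c}
  S via S→a: +{a}
  FIRST(S)={a,c}  FIRST(A)={c}
[2]
  A via A→S: +{a}
  FIRST(S)={a,c}  FIRST(A)={a,c}
[3] (stable)
  FIRST(S)={a,c}  FIRST(A)={a,c}

Compute FOLLOW by fixpoint:
initialize: $ ∈ FOLLOW(S)
pass 1:
  S→A a: FOLLOW(A) ⊇ FIRST(a) = {a}; new: +{a}
  FOLLOW[S]={$}  FOLLOW[A]={a}
pass 2:
  A→S: FOLLOW(S) ⊇ FOLLOW(A) ⊇ {a}; new: +{a}
  FOLLOW[S]={$,a}  FOLLOW[A]={a}
pass 3: done
  FOLLOW[S]={$,a}  FOLLOW[A]={a}

FOLLOW(A) = ["a"]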